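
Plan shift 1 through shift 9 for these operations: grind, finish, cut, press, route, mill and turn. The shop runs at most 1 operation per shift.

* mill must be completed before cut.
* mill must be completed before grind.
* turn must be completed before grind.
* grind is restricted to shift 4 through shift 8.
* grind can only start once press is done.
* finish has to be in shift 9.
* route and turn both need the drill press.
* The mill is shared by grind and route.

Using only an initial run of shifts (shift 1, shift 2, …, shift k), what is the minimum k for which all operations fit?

The precedence chain requires at least 2 distinct shifts.
With at most 1 per shift and 7 operations, at least 7 shifts are needed.
finish can't be placed before shift 9, so the schedule must run through at least shift 9.
9 works (last occupied shift: shift 9): for example turn in shift 3; cut in shift 5; finish in shift 9; press in shift 2; grind in shift 4; route in shift 6; mill in shift 1.

9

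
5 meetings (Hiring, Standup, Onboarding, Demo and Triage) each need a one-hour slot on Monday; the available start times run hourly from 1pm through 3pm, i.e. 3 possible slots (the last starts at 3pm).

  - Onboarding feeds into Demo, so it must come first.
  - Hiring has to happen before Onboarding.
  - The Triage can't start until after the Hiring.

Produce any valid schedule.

Demo=3pm, Onboarding=2pm, Standup=1pm, Triage=2pm, Hiring=1pm

Checking: Onboarding(2pm) before Demo(3pm); Hiring(1pm) before Triage(2pm); Hiring(1pm) before Onboarding(2pm).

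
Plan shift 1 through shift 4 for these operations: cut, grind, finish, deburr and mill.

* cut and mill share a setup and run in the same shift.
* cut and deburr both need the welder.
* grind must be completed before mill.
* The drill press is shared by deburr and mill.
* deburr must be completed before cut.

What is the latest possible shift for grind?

Downstream work caps grind at shift 3.
grind at shift 3 is achievable: cut=shift 4, mill=shift 4, finish=shift 1, grind=shift 3, deburr=shift 1.

shift 3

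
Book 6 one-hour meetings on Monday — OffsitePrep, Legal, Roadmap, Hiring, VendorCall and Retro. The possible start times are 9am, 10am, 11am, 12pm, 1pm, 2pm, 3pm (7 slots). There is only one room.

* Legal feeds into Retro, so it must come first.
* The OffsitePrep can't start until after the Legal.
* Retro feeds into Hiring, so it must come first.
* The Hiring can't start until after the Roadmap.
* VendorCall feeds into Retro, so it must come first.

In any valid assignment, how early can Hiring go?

1pm

Precedence pushes Hiring to at least 11am.
Hiring at 1pm is achievable: Retro in 11am; Legal in 9am; Hiring in 1pm; OffsitePrep in 2pm; VendorCall in 10am; Roadmap in 12pm.
Nothing earlier works — the capacity limit rule out every slot before 1pm.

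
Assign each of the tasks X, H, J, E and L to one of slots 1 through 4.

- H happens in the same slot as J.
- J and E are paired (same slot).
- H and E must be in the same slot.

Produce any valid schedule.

L -> 1; X -> 1; E -> 1; H -> 1; J -> 1

Checking: H = E = 1; H = J = 1; J = E = 1.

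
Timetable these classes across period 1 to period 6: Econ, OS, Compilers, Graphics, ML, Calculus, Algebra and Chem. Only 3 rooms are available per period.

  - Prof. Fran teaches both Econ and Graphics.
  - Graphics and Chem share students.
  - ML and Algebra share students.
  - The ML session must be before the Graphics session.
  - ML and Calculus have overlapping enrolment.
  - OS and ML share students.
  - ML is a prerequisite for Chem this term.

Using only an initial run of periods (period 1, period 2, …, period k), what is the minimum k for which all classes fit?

3

The precedence chain requires at least 2 distinct periods.
With at most 3 per period and 8 classes, at least 3 periods are needed.
3 works (last occupied period: period 3): for example ML -> period 1; Chem -> period 3; Compilers -> period 1; Graphics -> period 2; OS -> period 2; Econ -> period 1; Algebra -> period 3; Calculus -> period 2.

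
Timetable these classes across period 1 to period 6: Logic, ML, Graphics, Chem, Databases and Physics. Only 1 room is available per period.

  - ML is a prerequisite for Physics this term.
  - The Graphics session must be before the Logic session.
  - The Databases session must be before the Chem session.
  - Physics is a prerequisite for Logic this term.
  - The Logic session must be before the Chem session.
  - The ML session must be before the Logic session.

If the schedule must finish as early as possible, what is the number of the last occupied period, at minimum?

The precedence chain requires at least 4 distinct periods.
With at most 1 per period and 6 classes, at least 6 periods are needed.
6 works (last occupied period: period 6): for example Graphics -> period 3; Chem -> period 6; Logic -> period 4; Physics -> period 2; Databases -> period 5; ML -> period 1.

period 6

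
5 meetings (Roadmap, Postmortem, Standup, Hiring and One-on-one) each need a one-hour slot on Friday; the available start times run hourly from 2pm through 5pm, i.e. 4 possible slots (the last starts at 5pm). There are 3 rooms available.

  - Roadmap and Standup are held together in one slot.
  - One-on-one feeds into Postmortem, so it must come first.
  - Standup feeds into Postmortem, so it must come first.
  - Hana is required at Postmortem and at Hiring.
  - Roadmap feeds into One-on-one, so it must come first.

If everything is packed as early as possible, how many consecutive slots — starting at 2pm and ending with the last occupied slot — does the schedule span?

3

The precedence chain requires at least 3 distinct slots.
With at most 3 per slot and 5 meetings, at least 2 slots are needed.
3 works (last occupied slot: 4pm): for example Standup=2pm; Hiring=2pm; Postmortem=4pm; Roadmap=2pm; One-on-one=3pm.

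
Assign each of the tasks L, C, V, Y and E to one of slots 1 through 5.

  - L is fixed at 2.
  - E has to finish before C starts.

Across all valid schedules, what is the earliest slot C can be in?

2

Precedence pushes C to at least 2.
C at 2 is achievable: E in 1; Y in 1; C in 2; V in 1; L in 2.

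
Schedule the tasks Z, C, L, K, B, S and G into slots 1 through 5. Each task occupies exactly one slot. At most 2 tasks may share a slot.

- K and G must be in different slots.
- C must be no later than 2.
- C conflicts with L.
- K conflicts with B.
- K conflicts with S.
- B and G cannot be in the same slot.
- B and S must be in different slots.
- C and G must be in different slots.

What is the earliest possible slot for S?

1

S at 1 is achievable: K in 3; S in 1; G in 5; B in 4; C in 1; L in 2; Z in 2.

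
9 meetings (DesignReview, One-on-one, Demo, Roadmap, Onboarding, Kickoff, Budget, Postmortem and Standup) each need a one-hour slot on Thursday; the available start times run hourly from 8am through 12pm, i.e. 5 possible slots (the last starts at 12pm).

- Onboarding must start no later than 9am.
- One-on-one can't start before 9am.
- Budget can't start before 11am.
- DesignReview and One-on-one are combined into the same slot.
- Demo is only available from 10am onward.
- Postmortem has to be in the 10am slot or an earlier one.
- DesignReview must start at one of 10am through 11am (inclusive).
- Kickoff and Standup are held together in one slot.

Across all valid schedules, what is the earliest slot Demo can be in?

10am

Demo is available from 10am.
Demo at 10am is achievable: Roadmap -> 8am, DesignReview -> 10am, Kickoff -> 8am, Postmortem -> 8am, Demo -> 10am, Budget -> 11am, Standup -> 8am, One-on-one -> 10am, Onboarding -> 8am.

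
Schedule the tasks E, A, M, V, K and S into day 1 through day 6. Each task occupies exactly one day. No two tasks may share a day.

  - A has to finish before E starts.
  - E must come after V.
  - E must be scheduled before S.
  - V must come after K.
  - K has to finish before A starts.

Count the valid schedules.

12

Splitting on E: it can be day 4 (4), day 5 (8). Listing each branch's schedules as (A, M, V, K, S) by day number:
E=day 4: (2,5,3,1,6) (2,6,3,1,5) (3,5,2,1,6) (3,6,2,1,5) — 4.
E=day 5: (2,3,4,1,6) (2,4,3,1,6) (3,1,4,2,6) (3,2,4,1,6) (3,4,2,1,6) (4,1,3,2,6) (4,2,3,1,6) (4,3,2,1,6) — 8.
Summing: 4 + 8 = 12.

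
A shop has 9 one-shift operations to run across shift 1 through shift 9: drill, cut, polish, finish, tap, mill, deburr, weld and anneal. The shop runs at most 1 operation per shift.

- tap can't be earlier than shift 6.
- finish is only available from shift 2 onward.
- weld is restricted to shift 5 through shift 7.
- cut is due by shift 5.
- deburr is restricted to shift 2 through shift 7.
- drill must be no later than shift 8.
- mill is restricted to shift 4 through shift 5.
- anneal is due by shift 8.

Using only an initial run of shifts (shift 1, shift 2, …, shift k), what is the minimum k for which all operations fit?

9

With at most 1 per shift and 9 operations, at least 9 shifts are needed.
tap can't be placed before shift 6, so the schedule must run through at least shift 6.
9 works (last occupied shift: shift 9): for example deburr=shift 2, polish=shift 9, finish=shift 7, tap=shift 6, weld=shift 5, mill=shift 4, anneal=shift 8, cut=shift 1, drill=shift 3.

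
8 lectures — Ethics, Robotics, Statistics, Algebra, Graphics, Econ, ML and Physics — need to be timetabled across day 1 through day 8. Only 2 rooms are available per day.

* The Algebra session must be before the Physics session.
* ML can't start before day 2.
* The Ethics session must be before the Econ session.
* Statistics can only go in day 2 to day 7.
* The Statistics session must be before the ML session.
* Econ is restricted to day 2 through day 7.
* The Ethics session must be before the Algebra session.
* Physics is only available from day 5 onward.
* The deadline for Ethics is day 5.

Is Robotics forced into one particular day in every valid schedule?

Robotics can be day 1 (e.g. Graphics in day 4; Econ in day 2; Robotics in day 1; Algebra in day 3; Statistics in day 2; Ethics in day 1; ML in day 3; Physics in day 5) or day 2 (e.g. ML in day 3, Statistics in day 2, Graphics in day 1, Ethics in day 1, Econ in day 3, Algebra in day 4, Physics in day 5, Robotics in day 2).

No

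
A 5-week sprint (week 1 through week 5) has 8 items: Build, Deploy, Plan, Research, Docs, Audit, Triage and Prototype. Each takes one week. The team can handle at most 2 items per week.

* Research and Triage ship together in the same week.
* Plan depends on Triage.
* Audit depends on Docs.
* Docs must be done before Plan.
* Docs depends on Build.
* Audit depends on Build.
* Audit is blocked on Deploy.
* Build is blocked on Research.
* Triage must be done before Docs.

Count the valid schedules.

Splitting on Build: it can be week 2 (33), week 3 (14). Listing each branch's schedules as (Deploy, Plan, Research, Docs, Audit, Triage, Prototype) by week number:
Build=week 2: (2,4,1,3,4,1,3) (2,4,1,3,4,1,5) (2,4,1,3,5,1,3) (2,4,1,3,5,1,4) (2,4,1,3,5,1,5) (2,5,1,3,4,1,3) (2,5,1,3,4,1,4) (2,5,1,3,4,1,5) (2,5,1,3,5,1,3) (2,5,1,3,5,1,4) (2,5,1,4,5,1,3) (2,5,1,4,5,1,4) (3,4,1,3,4,1,2) (3,4,1,3,4,1,5) (3,4,1,3,5,1,2) (3,4,1,3,5,1,4) (3,4,1,3,5,1,5) (3,5,1,3,4,1,2) (3,5,1,3,4,1,4) (3,5,1,3,4,1,5) (3,5,1,3,5,1,2) (3,5,1,3,5,1,4) (3,5,1,4,5,1,2) (3,5,1,4,5,1,3) (3,5,1,4,5,1,4) (4,4,1,3,5,1,2) (4,4,1,3,5,1,3) (4,4,1,3,5,1,5) (4,5,1,3,5,1,2) (4,5,1,3,5,1,3) (4,5,1,3,5,1,4) (4,5,1,4,5,1,2) (4,5,1,4,5,1,3) — 33.
Build=week 3: (1,5,2,4,5,2,1) (1,5,2,4,5,2,3) (1,5,2,4,5,2,4) (2,5,1,4,5,1,2) (2,5,1,4,5,1,3) (2,5,1,4,5,1,4) (3,5,1,4,5,1,2) (3,5,1,4,5,1,4) (3,5,2,4,5,2,1) (3,5,2,4,5,2,4) (4,5,1,4,5,1,2) (4,5,1,4,5,1,3) (4,5,2,4,5,2,1) (4,5,2,4,5,2,3) — 14.
Summing: 33 + 14 = 47.

47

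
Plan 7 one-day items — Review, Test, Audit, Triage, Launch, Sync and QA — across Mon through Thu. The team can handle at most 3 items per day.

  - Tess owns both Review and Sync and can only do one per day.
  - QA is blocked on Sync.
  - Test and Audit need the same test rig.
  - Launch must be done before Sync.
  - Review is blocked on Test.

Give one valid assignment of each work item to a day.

Launch -> Mon; QA -> Wed; Triage -> Mon; Test -> Mon; Sync -> Tue; Audit -> Tue; Review -> Wed

Checking: Launch(Mon) before Sync(Tue); Test(Mon) before Review(Wed); Sync(Tue) before QA(Wed); Test(Mon) != Audit(Tue); Review(Wed) != Sync(Tue); max 3 per day (cap 3).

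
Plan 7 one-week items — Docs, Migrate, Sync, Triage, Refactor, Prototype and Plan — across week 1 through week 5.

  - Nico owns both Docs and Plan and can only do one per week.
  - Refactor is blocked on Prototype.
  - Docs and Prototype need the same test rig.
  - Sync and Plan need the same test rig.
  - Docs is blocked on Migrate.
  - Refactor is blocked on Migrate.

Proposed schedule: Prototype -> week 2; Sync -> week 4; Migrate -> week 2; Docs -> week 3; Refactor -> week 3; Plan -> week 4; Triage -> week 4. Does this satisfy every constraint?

Docs and Prototype need the same test rig — holds.
Docs is blocked on Migrate — holds.
Nico owns both Docs and Plan and can only do one per week — holds.
Refactor is blocked on Migrate — holds.
Sync and Plan need the same test rig — violated.
Refactor is blocked on Prototype — holds.

No — it violates: Sync and Plan need the same test rig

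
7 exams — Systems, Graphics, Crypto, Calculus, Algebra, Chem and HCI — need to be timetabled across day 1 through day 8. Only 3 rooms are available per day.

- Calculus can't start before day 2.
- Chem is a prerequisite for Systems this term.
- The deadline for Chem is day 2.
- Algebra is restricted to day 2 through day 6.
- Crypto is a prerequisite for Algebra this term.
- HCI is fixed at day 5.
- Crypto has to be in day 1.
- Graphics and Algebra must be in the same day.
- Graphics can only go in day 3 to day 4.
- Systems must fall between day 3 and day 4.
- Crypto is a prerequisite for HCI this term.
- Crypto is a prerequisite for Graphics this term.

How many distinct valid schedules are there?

52

Splitting on Systems: it can be day 3 (26), day 4 (26). Listing each branch's schedules as (Graphics, Crypto, Calculus, Algebra, Chem, HCI) by day number:
Systems=day 3: (3,1,2,3,1,5) (3,1,2,3,2,5) (3,1,4,3,1,5) (3,1,4,3,2,5) (3,1,5,3,1,5) (3,1,5,3,2,5) (3,1,6,3,1,5) (3,1,6,3,2,5) (3,1,7,3,1,5) (3,1,7,3,2,5) (3,1,8,3,1,5) (3,1,8,3,2,5) (4,1,2,4,1,5) (4,1,2,4,2,5) (4,1,3,4,1,5) (4,1,3,4,2,5) (4,1,4,4,1,5) (4,1,4,4,2,5) (4,1,5,4,1,5) (4,1,5,4,2,5) (4,1,6,4,1,5) (4,1,6,4,2,5) (4,1,7,4,1,5) (4,1,7,4,2,5) (4,1,8,4,1,5) (4,1,8,4,2,5) — 26.
Systems=day 4: (3,1,2,3,1,5) (3,1,2,3,2,5) (3,1,3,3,1,5) (3,1,3,3,2,5) (3,1,4,3,1,5) (3,1,4,3,2,5) (3,1,5,3,1,5) (3,1,5,3,2,5) (3,1,6,3,1,5) (3,1,6,3,2,5) (3,1,7,3,1,5) (3,1,7,3,2,5) (3,1,8,3,1,5) (3,1,8,3,2,5) (4,1,2,4,1,5) (4,1,2,4,2,5) (4,1,3,4,1,5) (4,1,3,4,2,5) (4,1,5,4,1,5) (4,1,5,4,2,5) (4,1,6,4,1,5) (4,1,6,4,2,5) (4,1,7,4,1,5) (4,1,7,4,2,5) (4,1,8,4,1,5) (4,1,8,4,2,5) — 26.
Summing: 26 + 26 = 52.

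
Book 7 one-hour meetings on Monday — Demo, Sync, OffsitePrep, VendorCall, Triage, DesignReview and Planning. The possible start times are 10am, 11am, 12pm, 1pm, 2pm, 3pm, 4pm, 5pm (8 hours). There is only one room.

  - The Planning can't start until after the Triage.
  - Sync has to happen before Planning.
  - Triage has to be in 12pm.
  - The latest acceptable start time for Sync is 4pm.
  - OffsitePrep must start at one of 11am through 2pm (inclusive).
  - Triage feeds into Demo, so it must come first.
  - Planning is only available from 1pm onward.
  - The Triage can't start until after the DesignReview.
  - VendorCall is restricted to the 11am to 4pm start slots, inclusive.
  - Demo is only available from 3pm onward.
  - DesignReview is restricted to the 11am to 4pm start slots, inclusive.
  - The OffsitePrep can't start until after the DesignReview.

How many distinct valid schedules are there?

Splitting on Demo: it can be 3pm (12), 4pm (12), 5pm (18). Listing each branch's schedules as (Sync, OffsitePrep, VendorCall, Triage, DesignReview, Planning):
Demo=3pm: (10am,1pm,2pm,12pm,11am,4pm) (10am,1pm,2pm,12pm,11am,5pm) (10am,1pm,4pm,12pm,11am,2pm) (10am,1pm,4pm,12pm,11am,5pm) (10am,2pm,1pm,12pm,11am,4pm) (10am,2pm,1pm,12pm,11am,5pm) (10am,2pm,4pm,12pm,11am,1pm) (10am,2pm,4pm,12pm,11am,5pm) (1pm,2pm,4pm,12pm,11am,5pm) (2pm,1pm,4pm,12pm,11am,5pm) (4pm,1pm,2pm,12pm,11am,5pm) (4pm,2pm,1pm,12pm,11am,5pm) — 12.
Demo=4pm: (10am,1pm,2pm,12pm,11am,3pm) (10am,1pm,2pm,12pm,11am,5pm) (10am,1pm,3pm,12pm,11am,2pm) (10am,1pm,3pm,12pm,11am,5pm) (10am,2pm,1pm,12pm,11am,3pm) (10am,2pm,1pm,12pm,11am,5pm) (10am,2pm,3pm,12pm,11am,1pm) (10am,2pm,3pm,12pm,11am,5pm) (1pm,2pm,3pm,12pm,11am,5pm) (2pm,1pm,3pm,12pm,11am,5pm) (3pm,1pm,2pm,12pm,11am,5pm) (3pm,2pm,1pm,12pm,11am,5pm) — 12.
Demo=5pm: (10am,1pm,2pm,12pm,11am,3pm) (10am,1pm,2pm,12pm,11am,4pm) (10am,1pm,3pm,12pm,11am,2pm) (10am,1pm,3pm,12pm,11am,4pm) (10am,1pm,4pm,12pm,11am,2pm) (10am,1pm,4pm,12pm,11am,3pm) (10am,2pm,1pm,12pm,11am,3pm) (10am,2pm,1pm,12pm,11am,4pm) (10am,2pm,3pm,12pm,11am,1pm) (10am,2pm,3pm,12pm,11am,4pm) (10am,2pm,4pm,12pm,11am,1pm) (10am,2pm,4pm,12pm,11am,3pm) (1pm,2pm,3pm,12pm,11am,4pm) (1pm,2pm,4pm,12pm,11am,3pm) (2pm,1pm,3pm,12pm,11am,4pm) (2pm,1pm,4pm,12pm,11am,3pm) (3pm,1pm,2pm,12pm,11am,4pm) (3pm,2pm,1pm,12pm,11am,4pm) — 18.
Summing: 12 + 12 + 18 = 42.

42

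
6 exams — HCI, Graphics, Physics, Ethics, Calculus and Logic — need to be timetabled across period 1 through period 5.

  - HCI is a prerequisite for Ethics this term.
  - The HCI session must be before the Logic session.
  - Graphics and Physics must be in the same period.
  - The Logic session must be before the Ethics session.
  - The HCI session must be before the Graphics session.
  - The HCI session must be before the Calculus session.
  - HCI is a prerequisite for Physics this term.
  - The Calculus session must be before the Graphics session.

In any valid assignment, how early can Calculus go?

Precedence pushes Calculus to at least period 2; downstream work caps Calculus at period 4.
Calculus at period 2 is achievable: Calculus in period 2, Ethics in period 3, Physics in period 3, Logic in period 2, HCI in period 1, Graphics in period 3.

period 2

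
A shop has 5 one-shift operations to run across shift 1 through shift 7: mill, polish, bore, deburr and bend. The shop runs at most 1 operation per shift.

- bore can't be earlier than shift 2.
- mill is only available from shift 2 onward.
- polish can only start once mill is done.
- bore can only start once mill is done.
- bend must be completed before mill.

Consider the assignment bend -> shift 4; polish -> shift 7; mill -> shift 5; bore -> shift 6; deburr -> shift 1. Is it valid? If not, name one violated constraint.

Valid

bore can only start once mill is done — holds.
polish can only start once mill is done — holds.
mill is only available from shift 2 onward — holds.
The shop runs at most 1 operation per shift — holds.
bend must be completed before mill — holds.
bore can't be earlier than shift 2 — holds.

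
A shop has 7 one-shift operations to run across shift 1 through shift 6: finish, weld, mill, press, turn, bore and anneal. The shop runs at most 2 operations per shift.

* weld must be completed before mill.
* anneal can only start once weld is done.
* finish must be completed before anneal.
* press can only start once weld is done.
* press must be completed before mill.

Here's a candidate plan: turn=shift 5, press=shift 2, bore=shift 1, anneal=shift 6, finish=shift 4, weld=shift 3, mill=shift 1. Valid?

press must be completed before mill — violated.
finish must be completed before anneal — holds.
weld must be completed before mill — violated.
press can only start once weld is done — violated.
anneal can only start once weld is done — holds.
The shop runs at most 2 operations per shift — holds.

No. weld must be completed before mill is not satisfied.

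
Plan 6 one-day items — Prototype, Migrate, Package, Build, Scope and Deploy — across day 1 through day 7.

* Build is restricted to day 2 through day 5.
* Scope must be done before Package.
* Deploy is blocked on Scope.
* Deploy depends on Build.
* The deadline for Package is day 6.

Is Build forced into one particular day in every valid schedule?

No

Build can be day 2 (e.g. Prototype=day 1; Deploy=day 3; Scope=day 1; Package=day 2; Build=day 2; Migrate=day 1) or day 3 (e.g. Prototype -> day 1; Deploy -> day 4; Build -> day 3; Scope -> day 1; Migrate -> day 1; Package -> day 2).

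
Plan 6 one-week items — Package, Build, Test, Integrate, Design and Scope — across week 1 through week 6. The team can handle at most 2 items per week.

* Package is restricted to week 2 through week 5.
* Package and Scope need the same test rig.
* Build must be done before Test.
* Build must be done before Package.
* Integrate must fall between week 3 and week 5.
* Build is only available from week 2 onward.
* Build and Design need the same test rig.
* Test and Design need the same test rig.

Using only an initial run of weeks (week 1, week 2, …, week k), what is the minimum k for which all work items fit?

The precedence chain requires at least 2 distinct weeks.
With at most 2 per week and 6 work items, at least 3 weeks are needed.
Integrate can't be placed before week 3, so the schedule must run through at least week 3.
Could 3 weeks be enough, i.e. nothing placed later than week 3? No: Package's window within 3 weeks is {week 2, week 3}; Build's window within 3 weeks is {week 2, week 3}; Integrate's window within 3 weeks is {week 3}; Package must come after Build (at week 2 or later) → {week 3}; Build must come before Package (at week 3 or earlier) → {week 2}; Test must come after Build (at week 2 or later) → {week 3}; that puts Package, Test and Integrate all in week 3 — more than 2 per week.
So 3 weeks is not enough.
4 works (last occupied week: week 4): for example Integrate=week 3; Package=week 3; Test=week 4; Scope=week 1; Design=week 1; Build=week 2.

4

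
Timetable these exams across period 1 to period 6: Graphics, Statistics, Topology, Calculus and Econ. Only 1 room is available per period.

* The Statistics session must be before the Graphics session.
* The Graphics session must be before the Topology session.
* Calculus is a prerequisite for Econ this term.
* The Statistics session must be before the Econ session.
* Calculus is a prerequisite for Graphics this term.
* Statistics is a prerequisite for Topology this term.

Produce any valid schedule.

Topology=period 4, Econ=period 5, Calculus=period 2, Graphics=period 3, Statistics=period 1

Checking: Calculus(period 2) before Graphics(period 3); Statistics(period 1) before Graphics(period 3); Statistics(period 1) before Econ(period 5); Calculus(period 2) before Econ(period 5); Statistics(period 1) before Topology(period 4); Graphics(period 3) before Topology(period 4); max 1 per period (cap 1).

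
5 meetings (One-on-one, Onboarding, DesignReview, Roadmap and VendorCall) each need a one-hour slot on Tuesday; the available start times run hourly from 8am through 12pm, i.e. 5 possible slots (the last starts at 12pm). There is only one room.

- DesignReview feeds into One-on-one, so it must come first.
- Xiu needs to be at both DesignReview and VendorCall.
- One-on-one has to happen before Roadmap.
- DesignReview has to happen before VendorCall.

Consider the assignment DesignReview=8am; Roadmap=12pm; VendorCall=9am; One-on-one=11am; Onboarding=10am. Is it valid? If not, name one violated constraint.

There is only one room — holds.
DesignReview has to happen before VendorCall — holds.
One-on-one has to happen before Roadmap — holds.
DesignReview feeds into One-on-one, so it must come first — holds.
Xiu needs to be at both DesignReview and VendorCall — holds.

Yes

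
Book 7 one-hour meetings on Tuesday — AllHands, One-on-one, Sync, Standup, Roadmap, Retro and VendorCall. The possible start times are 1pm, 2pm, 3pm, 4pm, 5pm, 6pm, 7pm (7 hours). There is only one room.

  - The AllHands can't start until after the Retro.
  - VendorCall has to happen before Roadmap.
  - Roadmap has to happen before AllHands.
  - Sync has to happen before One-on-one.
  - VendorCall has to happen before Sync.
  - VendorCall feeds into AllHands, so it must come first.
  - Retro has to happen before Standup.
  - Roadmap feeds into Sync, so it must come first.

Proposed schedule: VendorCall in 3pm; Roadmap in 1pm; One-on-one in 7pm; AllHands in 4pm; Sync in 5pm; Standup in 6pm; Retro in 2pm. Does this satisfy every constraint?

No — it violates: VendorCall has to happen before Roadmap

There is only one room — holds.
Roadmap feeds into Sync, so it must come first — holds.
The AllHands can't start until after the Retro — holds.
Roadmap has to happen before AllHands — holds.
Sync has to happen before One-on-one — holds.
VendorCall has to happen before Roadmap — violated.
Retro has to happen before Standup — holds.
VendorCall feeds into AllHands, so it must come first — holds.
VendorCall has to happen before Sync — holds.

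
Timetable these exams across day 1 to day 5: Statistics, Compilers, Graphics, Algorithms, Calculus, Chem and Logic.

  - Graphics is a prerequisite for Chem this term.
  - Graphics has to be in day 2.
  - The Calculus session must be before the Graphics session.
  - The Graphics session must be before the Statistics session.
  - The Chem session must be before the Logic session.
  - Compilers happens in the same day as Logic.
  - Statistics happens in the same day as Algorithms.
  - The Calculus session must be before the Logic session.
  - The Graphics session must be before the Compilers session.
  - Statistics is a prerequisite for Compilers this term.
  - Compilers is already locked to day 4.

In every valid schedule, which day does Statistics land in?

day 3

Graphics is fixed at day 2 and must come before Statistics, so Statistics is at least day 3.
Compilers is fixed at day 4 and must come after Statistics, so Statistics is at most day 3.
So Statistics must be day 3.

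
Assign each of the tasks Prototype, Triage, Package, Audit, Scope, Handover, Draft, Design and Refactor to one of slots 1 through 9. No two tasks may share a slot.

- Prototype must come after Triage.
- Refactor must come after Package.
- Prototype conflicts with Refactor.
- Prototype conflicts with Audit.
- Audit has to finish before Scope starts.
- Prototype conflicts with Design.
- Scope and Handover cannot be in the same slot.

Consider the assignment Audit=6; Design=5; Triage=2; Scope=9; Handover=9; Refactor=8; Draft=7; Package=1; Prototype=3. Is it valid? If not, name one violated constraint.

No two tasks may share a slot — violated.
Scope and Handover cannot be in the same slot — violated.
Prototype must come after Triage — holds.
Prototype conflicts with Audit — holds.
Refactor must come after Package — holds.
Prototype conflicts with Design — holds.
Audit has to finish before Scope starts — holds.
Prototype conflicts with Refactor — holds.

Invalid. Scope and Handover cannot be in the same slot.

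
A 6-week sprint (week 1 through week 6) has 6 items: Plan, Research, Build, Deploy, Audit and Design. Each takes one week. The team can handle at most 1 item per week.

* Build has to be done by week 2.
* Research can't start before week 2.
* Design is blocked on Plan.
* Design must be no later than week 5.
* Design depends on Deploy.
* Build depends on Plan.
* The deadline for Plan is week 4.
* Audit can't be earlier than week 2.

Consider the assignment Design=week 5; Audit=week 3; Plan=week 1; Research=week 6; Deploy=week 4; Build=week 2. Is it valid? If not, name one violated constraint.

Yes

Design depends on Deploy — holds.
Audit can't be earlier than week 2 — holds.
The deadline for Plan is week 4 — holds.
Design must be no later than week 5 — holds.
Research can't start before week 2 — holds.
Design is blocked on Plan — holds.
Build has to be done by week 2 — holds.
Build depends on Plan — holds.
The team can handle at most 1 item per week — holds.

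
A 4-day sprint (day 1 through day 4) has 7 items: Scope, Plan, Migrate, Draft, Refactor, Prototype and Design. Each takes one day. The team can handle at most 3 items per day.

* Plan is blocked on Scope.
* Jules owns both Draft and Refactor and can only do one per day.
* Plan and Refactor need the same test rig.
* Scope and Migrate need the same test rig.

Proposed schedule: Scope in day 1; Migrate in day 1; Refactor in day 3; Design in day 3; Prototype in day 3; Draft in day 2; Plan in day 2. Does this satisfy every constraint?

Plan and Refactor need the same test rig — holds.
The team can handle at most 3 items per day — holds.
Scope and Migrate need the same test rig — violated.
Plan is blocked on Scope — holds.
Jules owns both Draft and Refactor and can only do one per day — holds.

No — it violates: Scope and Migrate need the same test rig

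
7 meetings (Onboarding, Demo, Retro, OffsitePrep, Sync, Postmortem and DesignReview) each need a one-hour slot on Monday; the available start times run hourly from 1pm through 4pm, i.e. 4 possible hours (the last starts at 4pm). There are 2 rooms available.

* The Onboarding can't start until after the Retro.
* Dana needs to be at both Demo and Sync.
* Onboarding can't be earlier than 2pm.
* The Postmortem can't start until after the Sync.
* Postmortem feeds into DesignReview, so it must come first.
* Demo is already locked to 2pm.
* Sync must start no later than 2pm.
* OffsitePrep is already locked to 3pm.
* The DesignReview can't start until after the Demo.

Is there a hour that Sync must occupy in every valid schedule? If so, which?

1pm

Sync's window is 1pm–2pm.
Demo is fixed at 2pm, and Sync can't share a hour with Demo.
So Sync must be 1pm.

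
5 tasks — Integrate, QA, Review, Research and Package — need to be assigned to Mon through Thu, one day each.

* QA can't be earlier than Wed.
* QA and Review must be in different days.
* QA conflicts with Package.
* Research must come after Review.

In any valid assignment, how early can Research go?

Precedence pushes Research to at least Tue.
Research at Tue is achievable: Review in Mon; Integrate in Mon; QA in Wed; Research in Tue; Package in Mon.

Tue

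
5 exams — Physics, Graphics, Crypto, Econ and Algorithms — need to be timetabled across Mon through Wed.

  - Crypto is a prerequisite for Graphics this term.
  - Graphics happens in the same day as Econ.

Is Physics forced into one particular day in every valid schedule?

No

Physics can be Mon (e.g. Crypto=Mon, Graphics=Tue, Econ=Tue, Algorithms=Mon, Physics=Mon) or Tue (e.g. Physics in Tue, Graphics in Tue, Crypto in Mon, Algorithms in Mon, Econ in Tue).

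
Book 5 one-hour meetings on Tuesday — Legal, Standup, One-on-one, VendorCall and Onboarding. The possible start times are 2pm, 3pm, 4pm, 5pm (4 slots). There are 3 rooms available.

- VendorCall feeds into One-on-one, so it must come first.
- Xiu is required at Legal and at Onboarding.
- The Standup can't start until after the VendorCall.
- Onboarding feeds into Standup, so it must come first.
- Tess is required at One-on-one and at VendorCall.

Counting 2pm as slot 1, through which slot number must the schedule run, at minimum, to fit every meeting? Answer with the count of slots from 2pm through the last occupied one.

2 slots

The precedence chain requires at least 2 distinct slots.
With at most 3 per slot and 5 meetings, at least 2 slots are needed.
2 works (last occupied slot: 3pm): for example Standup -> 3pm; One-on-one -> 3pm; Onboarding -> 2pm; Legal -> 3pm; VendorCall -> 2pm.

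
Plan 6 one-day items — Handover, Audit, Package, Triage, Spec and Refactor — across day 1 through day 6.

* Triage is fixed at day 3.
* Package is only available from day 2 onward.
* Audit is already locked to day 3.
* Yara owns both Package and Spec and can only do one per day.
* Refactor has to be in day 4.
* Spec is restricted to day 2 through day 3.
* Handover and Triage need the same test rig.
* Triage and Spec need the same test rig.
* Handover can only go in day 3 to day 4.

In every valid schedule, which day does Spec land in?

day 2

Spec's window is day 2–day 3.
Triage is fixed at day 3, and Spec can't share a day with Triage.
So Spec must be day 2.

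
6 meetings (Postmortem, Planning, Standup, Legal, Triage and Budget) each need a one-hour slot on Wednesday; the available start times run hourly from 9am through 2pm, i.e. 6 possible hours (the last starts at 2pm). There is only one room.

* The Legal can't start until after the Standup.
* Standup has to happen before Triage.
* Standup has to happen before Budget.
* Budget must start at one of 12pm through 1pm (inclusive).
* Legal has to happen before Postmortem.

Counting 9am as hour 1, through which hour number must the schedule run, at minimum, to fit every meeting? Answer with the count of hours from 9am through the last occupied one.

6

The precedence chain requires at least 3 distinct hours.
With at most 1 per hour and 6 meetings, at least 6 hours are needed.
Budget can't be placed before 12pm — that is hour 4 counting from 9am — so the schedule must run through at least 4 hours.
6 works (last occupied hour: 2pm): for example Standup -> 9am; Legal -> 10am; Budget -> 12pm; Postmortem -> 11am; Planning -> 2pm; Triage -> 1pm.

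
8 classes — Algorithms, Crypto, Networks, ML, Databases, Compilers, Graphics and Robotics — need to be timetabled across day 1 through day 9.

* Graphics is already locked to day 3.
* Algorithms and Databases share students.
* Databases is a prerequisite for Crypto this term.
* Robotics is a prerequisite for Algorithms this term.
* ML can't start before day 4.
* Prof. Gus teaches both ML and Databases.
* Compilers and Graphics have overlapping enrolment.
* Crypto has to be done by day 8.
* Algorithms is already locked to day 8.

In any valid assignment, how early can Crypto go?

Precedence pushes Crypto to at least day 2; Crypto's own window allows nothing later than day 8.
Crypto at day 2 is achievable: Graphics=day 3, Compilers=day 1, Robotics=day 1, Algorithms=day 8, Crypto=day 2, ML=day 4, Networks=day 1, Databases=day 1.

day 2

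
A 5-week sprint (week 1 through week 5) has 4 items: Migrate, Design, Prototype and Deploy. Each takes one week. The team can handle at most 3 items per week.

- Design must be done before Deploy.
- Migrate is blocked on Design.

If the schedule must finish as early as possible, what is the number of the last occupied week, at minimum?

The precedence chain requires at least 2 distinct weeks.
With at most 3 per week and 4 work items, at least 2 weeks are needed.
2 works (last occupied week: week 2): for example Prototype=week 1, Deploy=week 2, Migrate=week 2, Design=week 1.

2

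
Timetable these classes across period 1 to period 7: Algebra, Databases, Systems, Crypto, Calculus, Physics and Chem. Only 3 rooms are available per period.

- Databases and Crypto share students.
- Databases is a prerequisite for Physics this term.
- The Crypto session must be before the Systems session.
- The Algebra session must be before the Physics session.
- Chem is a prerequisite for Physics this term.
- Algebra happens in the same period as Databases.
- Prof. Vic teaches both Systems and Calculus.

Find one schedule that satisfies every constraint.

Systems -> period 3, Databases -> period 1, Physics -> period 2, Chem -> period 1, Calculus -> period 2, Algebra -> period 1, Crypto -> period 2

Checking: Databases(period 1) before Physics(period 2); Chem(period 1) before Physics(period 2); Crypto(period 2) before Systems(period 3); Algebra(period 1) before Physics(period 2); Databases(period 1) != Crypto(period 2); Systems(period 3) != Calculus(period 2); Algebra = Databases = period 1; max 3 per period (cap 3).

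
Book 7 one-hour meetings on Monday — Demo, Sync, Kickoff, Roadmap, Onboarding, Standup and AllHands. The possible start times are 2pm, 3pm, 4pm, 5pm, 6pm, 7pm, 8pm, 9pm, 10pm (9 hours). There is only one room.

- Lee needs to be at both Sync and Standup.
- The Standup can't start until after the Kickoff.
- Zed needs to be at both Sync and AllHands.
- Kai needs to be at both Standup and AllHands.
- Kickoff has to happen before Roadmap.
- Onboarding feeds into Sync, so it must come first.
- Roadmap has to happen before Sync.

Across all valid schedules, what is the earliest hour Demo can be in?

Demo at 2pm is achievable: Demo=2pm, AllHands=8pm, Onboarding=5pm, Standup=7pm, Sync=6pm, Kickoff=3pm, Roadmap=4pm.

2pm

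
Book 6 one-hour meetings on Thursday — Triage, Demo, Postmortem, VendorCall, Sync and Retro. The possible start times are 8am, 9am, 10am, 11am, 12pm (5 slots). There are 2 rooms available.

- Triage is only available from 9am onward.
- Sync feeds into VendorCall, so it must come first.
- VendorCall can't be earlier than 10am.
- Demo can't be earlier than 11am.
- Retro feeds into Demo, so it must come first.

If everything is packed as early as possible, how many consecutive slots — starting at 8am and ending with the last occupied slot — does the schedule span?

4

The precedence chain requires at least 2 distinct slots.
With at most 2 per slot and 6 meetings, at least 3 slots are needed.
Demo can't be placed before 11am — that is slot 4 counting from 8am — so the schedule must run through at least 4 slots.
4 works (last occupied slot: 11am): for example Sync -> 8am; Retro -> 8am; Postmortem -> 9am; Demo -> 11am; VendorCall -> 10am; Triage -> 9am.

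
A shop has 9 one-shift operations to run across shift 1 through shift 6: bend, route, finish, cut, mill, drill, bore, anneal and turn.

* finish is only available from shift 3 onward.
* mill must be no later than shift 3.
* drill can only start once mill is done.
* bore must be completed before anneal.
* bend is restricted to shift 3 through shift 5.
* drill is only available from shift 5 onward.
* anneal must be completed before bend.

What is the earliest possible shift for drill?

shift 5

Drill is available from shift 5.
drill at shift 5 is achievable: bore=shift 1, anneal=shift 2, drill=shift 5, finish=shift 3, mill=shift 1, route=shift 1, bend=shift 3, cut=shift 1, turn=shift 1.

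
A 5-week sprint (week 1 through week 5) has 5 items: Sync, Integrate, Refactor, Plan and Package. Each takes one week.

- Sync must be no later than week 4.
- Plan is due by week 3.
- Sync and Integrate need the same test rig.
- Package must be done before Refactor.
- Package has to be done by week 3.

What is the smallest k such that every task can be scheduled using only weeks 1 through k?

2 weeks

The precedence chain requires at least 2 distinct weeks.
2 works (last occupied week: week 2): for example Sync=week 1, Integrate=week 2, Plan=week 1, Refactor=week 2, Package=week 1.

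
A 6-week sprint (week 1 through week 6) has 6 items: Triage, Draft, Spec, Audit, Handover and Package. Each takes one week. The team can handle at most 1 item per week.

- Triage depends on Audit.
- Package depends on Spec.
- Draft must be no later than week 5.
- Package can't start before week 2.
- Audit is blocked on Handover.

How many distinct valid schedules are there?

Splitting on Triage: it can be week 3 (2), week 4 (6), week 5 (12), week 6 (30). Listing each branch's schedules as (Draft, Spec, Audit, Handover, Package) by week number:
Triage=week 3: (4,5,2,1,6) (5,4,2,1,6) — 2.
Triage=week 4: (1,5,3,2,6) (2,5,3,1,6) (3,5,2,1,6) (5,1,3,2,6) (5,2,3,1,6) (5,3,2,1,6) — 6.
Triage=week 5: (1,2,4,3,6) (1,3,4,2,6) (1,4,3,2,6) (2,1,4,3,6) (2,3,4,1,6) (2,4,3,1,6) (3,1,4,2,6) (3,2,4,1,6) (3,4,2,1,6) (4,1,3,2,6) (4,2,3,1,6) (4,3,2,1,6) — 12.
Triage=week 6: (1,2,4,3,5) (1,2,5,3,4) (1,2,5,4,3) (1,3,4,2,5) (1,3,5,2,4) (1,4,3,2,5) (2,1,4,3,5) (2,1,5,3,4) (2,1,5,4,3) (2,3,4,1,5) (2,3,5,1,4) (2,4,3,1,5) (3,1,4,2,5) (3,1,5,2,4) (3,1,5,4,2) (3,2,4,1,5) (3,2,5,1,4) (3,4,2,1,5) (4,1,3,2,5) (4,1,5,2,3) (4,1,5,3,2) (4,2,3,1,5) (4,2,5,1,3) (4,3,2,1,5) (5,1,3,2,4) (5,1,4,2,3) (5,1,4,3,2) (5,2,3,1,4) (5,2,4,1,3) (5,3,2,1,4) — 30.
Summing: 2 + 6 + 12 + 30 = 50.

50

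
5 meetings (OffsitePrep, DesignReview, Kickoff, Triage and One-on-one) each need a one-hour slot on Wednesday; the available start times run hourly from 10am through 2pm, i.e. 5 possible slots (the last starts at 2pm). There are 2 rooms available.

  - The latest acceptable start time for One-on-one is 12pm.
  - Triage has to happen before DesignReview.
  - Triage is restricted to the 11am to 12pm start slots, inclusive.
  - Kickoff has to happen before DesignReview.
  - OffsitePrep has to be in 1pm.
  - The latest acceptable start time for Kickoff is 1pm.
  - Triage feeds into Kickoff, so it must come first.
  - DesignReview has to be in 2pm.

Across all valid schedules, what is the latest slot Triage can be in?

12pm

Triage is available from 11am; Triage's own window allows nothing later than 12pm.
Triage at 12pm is achievable: Triage in 12pm; OffsitePrep in 1pm; Kickoff in 1pm; One-on-one in 10am; DesignReview in 2pm.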